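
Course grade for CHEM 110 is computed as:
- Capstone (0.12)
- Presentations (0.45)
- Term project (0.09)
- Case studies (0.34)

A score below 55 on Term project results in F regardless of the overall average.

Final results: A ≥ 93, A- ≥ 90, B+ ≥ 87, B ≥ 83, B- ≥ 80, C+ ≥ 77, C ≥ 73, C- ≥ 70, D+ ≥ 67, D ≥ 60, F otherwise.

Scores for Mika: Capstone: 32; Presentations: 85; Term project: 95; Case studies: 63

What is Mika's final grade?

C-

Term project score 95 ≥ 55: minimum met.
Weighted total:
  Capstone 32 × 0.12 = 3.84
  Presentations 85 × 0.45 = 38.25
  Term project 95 × 0.09 = 8.55
  Case studies 63 × 0.34 = 21.42
Sum = 72.06
72.06 is ≥ 70 and < 73 → C-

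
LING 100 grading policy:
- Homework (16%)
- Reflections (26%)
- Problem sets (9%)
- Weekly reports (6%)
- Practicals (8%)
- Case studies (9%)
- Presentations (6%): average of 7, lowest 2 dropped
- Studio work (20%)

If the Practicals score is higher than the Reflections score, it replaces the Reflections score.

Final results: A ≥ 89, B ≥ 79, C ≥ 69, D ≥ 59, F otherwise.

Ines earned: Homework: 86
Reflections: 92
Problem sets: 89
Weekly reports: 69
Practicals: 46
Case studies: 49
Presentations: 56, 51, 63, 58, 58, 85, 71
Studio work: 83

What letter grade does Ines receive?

Presentations: drop 51, 56 → average of remaining 5 = 335/5 = 67
Practicals (46) ≤ Reflections (92), so Reflections stays at 92.
Weighted total:
  Homework 86 × 0.16 = 13.76
  Reflections 92 × 0.26 = 23.92
  Problem sets 89 × 0.09 = 8.01
  Weekly reports 69 × 0.06 = 4.14
  Practicals 46 × 0.08 = 3.68
  Case studies 49 × 0.09 = 4.41
  Presentations 67 × 0.06 = 4.02
  Studio work 83 × 0.2 = 16.6
Sum = 78.54
78.54 is ≥ 69 and < 79 → C

C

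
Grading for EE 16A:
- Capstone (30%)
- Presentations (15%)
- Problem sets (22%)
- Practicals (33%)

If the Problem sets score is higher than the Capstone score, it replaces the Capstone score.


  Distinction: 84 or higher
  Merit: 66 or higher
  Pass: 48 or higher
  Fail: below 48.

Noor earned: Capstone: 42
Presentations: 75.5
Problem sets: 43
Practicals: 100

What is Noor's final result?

Problem sets (43) > Capstone (42), so Capstone counts as 43.
Weighted total:
  Capstone 43 × 0.3 = 12.9
  Presentations 75.5 × 0.15 = 11.325
  Problem sets 43 × 0.22 = 9.46
  Practicals 100 × 0.33 = 33
Sum = 66.685
66.685 is ≥ 66 and < 84 → Merit

Merit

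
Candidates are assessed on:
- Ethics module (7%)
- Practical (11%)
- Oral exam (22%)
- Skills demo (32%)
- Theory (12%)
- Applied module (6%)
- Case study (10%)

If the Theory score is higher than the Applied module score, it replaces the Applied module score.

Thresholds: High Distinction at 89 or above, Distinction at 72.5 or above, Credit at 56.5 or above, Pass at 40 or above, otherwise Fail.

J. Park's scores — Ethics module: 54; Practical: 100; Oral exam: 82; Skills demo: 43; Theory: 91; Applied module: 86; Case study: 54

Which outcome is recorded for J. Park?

Credit

Theory (91) > Applied module (86), so Applied module counts as 91.
Weighted total:
  Ethics module 54 × 0.07 = 3.78
  Practical 100 × 0.11 = 11
  Oral exam 82 × 0.22 = 18.04
  Skills demo 43 × 0.32 = 13.76
  Theory 91 × 0.12 = 10.92
  Applied module 91 × 0.06 = 5.46
  Case study 54 × 0.1 = 5.4
Sum = 68.36
68.36 is ≥ 56.5 and < 72.5 → Credit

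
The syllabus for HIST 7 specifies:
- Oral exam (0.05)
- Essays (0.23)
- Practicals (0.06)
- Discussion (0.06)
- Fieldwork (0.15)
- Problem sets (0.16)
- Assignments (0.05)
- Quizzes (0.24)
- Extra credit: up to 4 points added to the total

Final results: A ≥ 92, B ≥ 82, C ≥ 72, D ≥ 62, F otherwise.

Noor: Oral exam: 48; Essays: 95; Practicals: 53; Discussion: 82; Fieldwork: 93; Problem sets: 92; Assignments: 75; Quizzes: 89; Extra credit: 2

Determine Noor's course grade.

Weighted total:
  Oral exam 48 × 0.05 = 2.4
  Essays 95 × 0.23 = 21.85
  Practicals 53 × 0.06 = 3.18
  Discussion 82 × 0.06 = 4.92
  Fieldwork 93 × 0.15 = 13.95
  Problem sets 92 × 0.16 = 14.72
  Assignments 75 × 0.05 = 3.75
  Quizzes 89 × 0.24 = 21.36
Sum = 86.13
Extra credit: 86.13 + 2 = 88.13
88.13 is ≥ 82 and < 92 → B

B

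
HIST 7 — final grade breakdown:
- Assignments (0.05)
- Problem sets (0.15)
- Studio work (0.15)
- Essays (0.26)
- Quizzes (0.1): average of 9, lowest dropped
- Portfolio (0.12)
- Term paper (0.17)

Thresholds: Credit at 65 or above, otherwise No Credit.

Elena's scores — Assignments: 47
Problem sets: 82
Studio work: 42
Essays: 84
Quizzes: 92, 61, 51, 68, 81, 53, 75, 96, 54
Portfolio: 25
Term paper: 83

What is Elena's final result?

Quizzes: drop 51 → average of remaining 8 = 580/8 = 72.5
Weighted total:
  Assignments 47 × 0.05 = 2.35
  Problem sets 82 × 0.15 = 12.3
  Studio work 42 × 0.15 = 6.3
  Essays 84 × 0.26 = 21.84
  Quizzes 72.5 × 0.1 = 7.25
  Portfolio 25 × 0.12 = 3
  Term paper 83 × 0.17 = 14.11
Sum = 67.15
67.15 ≥ 65 → Credit

Credit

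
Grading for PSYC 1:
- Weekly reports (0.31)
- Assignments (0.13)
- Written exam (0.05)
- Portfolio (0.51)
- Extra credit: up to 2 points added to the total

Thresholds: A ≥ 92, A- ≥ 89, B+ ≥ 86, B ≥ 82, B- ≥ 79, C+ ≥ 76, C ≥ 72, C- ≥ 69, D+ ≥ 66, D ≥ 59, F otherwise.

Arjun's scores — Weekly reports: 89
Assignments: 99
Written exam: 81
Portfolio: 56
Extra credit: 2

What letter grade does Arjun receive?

Weighted total:
  Weekly reports 89 × 0.31 = 27.59
  Assignments 99 × 0.13 = 12.87
  Written exam 81 × 0.05 = 4.05
  Portfolio 56 × 0.51 = 28.56
Sum = 73.07
Extra credit: 73.07 + 2 = 75.07
75.07 is ≥ 72 and < 76 → C

C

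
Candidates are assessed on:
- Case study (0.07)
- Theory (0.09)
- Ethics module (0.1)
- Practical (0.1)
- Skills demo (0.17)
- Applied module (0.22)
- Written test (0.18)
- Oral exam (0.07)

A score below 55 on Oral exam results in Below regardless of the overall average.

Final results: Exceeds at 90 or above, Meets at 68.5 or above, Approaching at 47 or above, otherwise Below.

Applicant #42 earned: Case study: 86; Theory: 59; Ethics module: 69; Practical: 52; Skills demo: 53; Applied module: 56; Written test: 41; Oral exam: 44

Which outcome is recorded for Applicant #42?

Below

Oral exam score 44 < 55: minimum not met.
Weighted total:
  Case study 86 × 0.07 = 6.02
  Theory 59 × 0.09 = 5.31
  Ethics module 69 × 0.1 = 6.9
  Practical 52 × 0.1 = 5.2
  Skills demo 53 × 0.17 = 9.01
  Applied module 56 × 0.22 = 12.32
  Written test 41 × 0.18 = 7.38
  Oral exam 44 × 0.07 = 3.08
Sum = 55.22
Because the Oral exam minimum was not met, the result is Below.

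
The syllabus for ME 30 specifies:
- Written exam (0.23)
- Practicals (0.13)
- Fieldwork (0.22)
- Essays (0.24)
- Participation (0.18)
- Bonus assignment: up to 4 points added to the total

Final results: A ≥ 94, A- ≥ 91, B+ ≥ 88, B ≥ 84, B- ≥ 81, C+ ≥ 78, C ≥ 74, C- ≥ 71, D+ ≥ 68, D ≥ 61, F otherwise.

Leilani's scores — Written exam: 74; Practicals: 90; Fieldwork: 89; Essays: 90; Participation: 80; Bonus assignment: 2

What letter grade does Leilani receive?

Weighted total:
  Written exam 74 × 0.23 = 17.02
  Practicals 90 × 0.13 = 11.7
  Fieldwork 89 × 0.22 = 19.58
  Essays 90 × 0.24 = 21.6
  Participation 80 × 0.18 = 14.4
Sum = 84.3
Bonus assignment: 84.3 + 2 = 86.3
86.3 is ≥ 84 and < 88 → B

B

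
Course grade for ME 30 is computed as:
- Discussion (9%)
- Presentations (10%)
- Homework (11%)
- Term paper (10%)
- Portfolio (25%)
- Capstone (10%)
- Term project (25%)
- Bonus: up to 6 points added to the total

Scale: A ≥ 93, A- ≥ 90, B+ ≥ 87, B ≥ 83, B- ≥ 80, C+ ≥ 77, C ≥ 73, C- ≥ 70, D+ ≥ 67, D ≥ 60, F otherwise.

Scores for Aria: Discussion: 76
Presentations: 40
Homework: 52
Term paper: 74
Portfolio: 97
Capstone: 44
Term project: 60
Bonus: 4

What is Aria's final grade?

C-

Weighted total:
  Discussion 76 × 0.09 = 6.84
  Presentations 40 × 0.1 = 4
  Homework 52 × 0.11 = 5.72
  Term paper 74 × 0.1 = 7.4
  Portfolio 97 × 0.25 = 24.25
  Capstone 44 × 0.1 = 4.4
  Term project 60 × 0.25 = 15
Sum = 67.61
Bonus: 67.61 + 4 = 71.61
71.61 is ≥ 70 and < 73 → C-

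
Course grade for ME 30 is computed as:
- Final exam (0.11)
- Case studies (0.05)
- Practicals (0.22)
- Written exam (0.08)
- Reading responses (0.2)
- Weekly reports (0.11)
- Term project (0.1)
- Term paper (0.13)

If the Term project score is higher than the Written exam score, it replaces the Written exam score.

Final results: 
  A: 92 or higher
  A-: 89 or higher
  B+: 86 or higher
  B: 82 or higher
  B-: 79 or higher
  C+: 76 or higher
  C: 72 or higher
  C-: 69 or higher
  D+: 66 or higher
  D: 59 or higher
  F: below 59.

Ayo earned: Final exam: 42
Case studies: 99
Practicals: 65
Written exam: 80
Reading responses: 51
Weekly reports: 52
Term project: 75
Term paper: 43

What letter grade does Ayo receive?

Term project (75) ≤ Written exam (80), so Written exam stays at 80.
Weighted total:
  Final exam 42 × 0.11 = 4.62
  Case studies 99 × 0.05 = 4.95
  Practicals 65 × 0.22 = 14.3
  Written exam 80 × 0.08 = 6.4
  Reading responses 51 × 0.2 = 10.2
  Weekly reports 52 × 0.11 = 5.72
  Term project 75 × 0.1 = 7.5
  Term paper 43 × 0.13 = 5.59
Sum = 59.28
59.28 is ≥ 59 and < 66 → D

D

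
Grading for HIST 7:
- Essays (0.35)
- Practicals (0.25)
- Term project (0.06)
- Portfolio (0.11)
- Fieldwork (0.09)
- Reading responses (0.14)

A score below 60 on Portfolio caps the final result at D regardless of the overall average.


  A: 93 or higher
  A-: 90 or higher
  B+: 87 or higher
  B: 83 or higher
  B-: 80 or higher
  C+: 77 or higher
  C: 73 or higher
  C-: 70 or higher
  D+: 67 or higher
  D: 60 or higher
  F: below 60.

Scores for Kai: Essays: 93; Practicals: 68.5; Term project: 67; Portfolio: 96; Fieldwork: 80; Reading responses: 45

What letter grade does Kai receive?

C+

Portfolio score 96 ≥ 60: minimum met.
Weighted total:
  Essays 93 × 0.35 = 32.55
  Practicals 68.5 × 0.25 = 17.125
  Term project 67 × 0.06 = 4.02
  Portfolio 96 × 0.11 = 10.56
  Fieldwork 80 × 0.09 = 7.2
  Reading responses 45 × 0.14 = 6.3
Sum = 77.755
77.755 is ≥ 77 and < 80 → C+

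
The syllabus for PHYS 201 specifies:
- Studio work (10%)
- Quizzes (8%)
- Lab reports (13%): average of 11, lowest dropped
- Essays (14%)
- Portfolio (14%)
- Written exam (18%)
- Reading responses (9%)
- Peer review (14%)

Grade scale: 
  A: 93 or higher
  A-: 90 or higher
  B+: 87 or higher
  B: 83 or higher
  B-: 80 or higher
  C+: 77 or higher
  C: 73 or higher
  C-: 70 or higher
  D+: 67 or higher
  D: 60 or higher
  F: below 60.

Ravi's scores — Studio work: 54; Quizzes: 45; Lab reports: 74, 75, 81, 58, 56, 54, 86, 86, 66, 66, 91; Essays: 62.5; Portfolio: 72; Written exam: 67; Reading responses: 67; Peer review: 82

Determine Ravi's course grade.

D+

Lab reports: drop 54 → average of remaining 10 = 739/10 = 73.9
Weighted total:
  Studio work 54 × 0.1 = 5.4
  Quizzes 45 × 0.08 = 3.6
  Lab reports 73.9 × 0.13 = 9.607
  Essays 62.5 × 0.14 = 8.75
  Portfolio 72 × 0.14 = 10.08
  Written exam 67 × 0.18 = 12.06
  Reading responses 67 × 0.09 = 6.03
  Peer review 82 × 0.14 = 11.48
Sum = 67.007
67.007 is ≥ 67 and < 70 → D+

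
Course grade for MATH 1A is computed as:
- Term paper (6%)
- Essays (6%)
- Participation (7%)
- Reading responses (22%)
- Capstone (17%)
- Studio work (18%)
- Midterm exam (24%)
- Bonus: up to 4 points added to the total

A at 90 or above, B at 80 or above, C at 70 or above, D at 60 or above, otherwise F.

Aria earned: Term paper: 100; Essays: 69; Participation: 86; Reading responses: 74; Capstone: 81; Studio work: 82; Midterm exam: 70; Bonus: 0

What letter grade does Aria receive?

C

Weighted total:
  Term paper 100 × 0.06 = 6
  Essays 69 × 0.06 = 4.14
  Participation 86 × 0.07 = 6.02
  Reading responses 74 × 0.22 = 16.28
  Capstone 81 × 0.17 = 13.77
  Studio work 82 × 0.18 = 14.76
  Midterm exam 70 × 0.24 = 16.8
Sum = 77.77
Bonus: 77.77 + 0 = 77.77
77.77 is ≥ 70 and < 80 → C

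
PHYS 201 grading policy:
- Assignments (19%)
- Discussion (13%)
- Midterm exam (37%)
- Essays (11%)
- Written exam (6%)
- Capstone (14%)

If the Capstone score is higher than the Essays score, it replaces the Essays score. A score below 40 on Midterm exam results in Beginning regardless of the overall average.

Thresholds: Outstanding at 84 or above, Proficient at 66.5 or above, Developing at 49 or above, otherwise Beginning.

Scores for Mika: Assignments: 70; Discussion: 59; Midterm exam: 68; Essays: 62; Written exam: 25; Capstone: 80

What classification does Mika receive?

Proficient

Capstone (80) > Essays (62), so Essays counts as 80.
Midterm exam score 68 ≥ 40: minimum met.
Weighted total:
  Assignments 70 × 0.19 = 13.3
  Discussion 59 × 0.13 = 7.67
  Midterm exam 68 × 0.37 = 25.16
  Essays 80 × 0.11 = 8.8
  Written exam 25 × 0.06 = 1.5
  Capstone 80 × 0.14 = 11.2
Sum = 67.63
67.63 is ≥ 66.5 and < 84 → Proficient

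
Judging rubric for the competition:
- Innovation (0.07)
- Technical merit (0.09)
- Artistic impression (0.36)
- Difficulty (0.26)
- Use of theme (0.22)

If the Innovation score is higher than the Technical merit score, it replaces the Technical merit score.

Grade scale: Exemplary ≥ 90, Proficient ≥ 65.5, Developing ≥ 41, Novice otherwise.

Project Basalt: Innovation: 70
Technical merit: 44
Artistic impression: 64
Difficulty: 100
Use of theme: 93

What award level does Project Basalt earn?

Proficient

Innovation (70) > Technical merit (44), so Technical merit counts as 70.
Weighted total:
  Innovation 70 × 0.07 = 4.9
  Technical merit 70 × 0.09 = 6.3
  Artistic impression 64 × 0.36 = 23.04
  Difficulty 100 × 0.26 = 26
  Use of theme 93 × 0.22 = 20.46
Sum = 80.7
80.7 is ≥ 65.5 and < 90 → Proficient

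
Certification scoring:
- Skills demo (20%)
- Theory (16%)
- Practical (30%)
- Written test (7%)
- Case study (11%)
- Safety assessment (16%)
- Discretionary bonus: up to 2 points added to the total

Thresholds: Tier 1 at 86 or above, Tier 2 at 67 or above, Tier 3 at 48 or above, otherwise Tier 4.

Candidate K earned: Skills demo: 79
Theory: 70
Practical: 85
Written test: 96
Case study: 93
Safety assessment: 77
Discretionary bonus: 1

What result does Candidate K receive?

Tier 2

Weighted total:
  Skills demo 79 × 0.2 = 15.8
  Theory 70 × 0.16 = 11.2
  Practical 85 × 0.3 = 25.5
  Written test 96 × 0.07 = 6.72
  Case study 93 × 0.11 = 10.23
  Safety assessment 77 × 0.16 = 12.32
Sum = 81.77
Discretionary bonus: 81.77 + 1 = 82.77
82.77 is ≥ 67 and < 86 → Tier 2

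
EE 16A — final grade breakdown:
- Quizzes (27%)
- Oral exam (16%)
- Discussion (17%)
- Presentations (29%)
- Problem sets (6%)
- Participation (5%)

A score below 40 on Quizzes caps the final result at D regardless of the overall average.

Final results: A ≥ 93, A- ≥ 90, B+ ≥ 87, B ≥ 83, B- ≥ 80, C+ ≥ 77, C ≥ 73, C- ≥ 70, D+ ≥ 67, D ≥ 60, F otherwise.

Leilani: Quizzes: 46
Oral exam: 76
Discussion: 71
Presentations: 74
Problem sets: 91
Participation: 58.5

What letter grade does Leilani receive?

D

Quizzes score 46 ≥ 40: minimum met.
Weighted total:
  Quizzes 46 × 0.27 = 12.42
  Oral exam 76 × 0.16 = 12.16
  Discussion 71 × 0.17 = 12.07
  Presentations 74 × 0.29 = 21.46
  Problem sets 91 × 0.06 = 5.46
  Participation 58.5 × 0.05 = 2.925
Sum = 66.495
66.495 is ≥ 60 and < 67 → D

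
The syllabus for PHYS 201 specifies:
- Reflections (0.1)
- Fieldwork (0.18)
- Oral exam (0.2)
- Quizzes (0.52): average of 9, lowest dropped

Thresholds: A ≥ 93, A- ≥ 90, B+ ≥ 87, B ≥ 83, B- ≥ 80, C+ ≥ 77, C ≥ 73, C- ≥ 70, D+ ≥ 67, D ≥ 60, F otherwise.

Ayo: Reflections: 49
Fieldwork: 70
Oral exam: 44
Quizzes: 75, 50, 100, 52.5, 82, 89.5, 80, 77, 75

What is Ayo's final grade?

D+

Quizzes: drop 50 → average of remaining 8 = 631/8 = 78.875
Weighted total:
  Reflections 49 × 0.1 = 4.9
  Fieldwork 70 × 0.18 = 12.6
  Oral exam 44 × 0.2 = 8.8
  Quizzes 78.875 × 0.52 = 41.015
Sum = 67.315
67.315 is ≥ 67 and < 70 → D+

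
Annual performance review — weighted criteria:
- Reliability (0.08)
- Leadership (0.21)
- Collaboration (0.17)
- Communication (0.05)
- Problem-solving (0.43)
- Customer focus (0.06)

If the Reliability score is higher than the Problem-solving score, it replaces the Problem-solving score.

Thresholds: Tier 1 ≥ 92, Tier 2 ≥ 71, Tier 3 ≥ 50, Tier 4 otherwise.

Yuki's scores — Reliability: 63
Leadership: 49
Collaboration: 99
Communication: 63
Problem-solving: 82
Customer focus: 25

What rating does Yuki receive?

Tier 2

Reliability (63) ≤ Problem-solving (82), so Problem-solving stays at 82.
Weighted total:
  Reliability 63 × 0.08 = 5.04
  Leadership 49 × 0.21 = 10.29
  Collaboration 99 × 0.17 = 16.83
  Communication 63 × 0.05 = 3.15
  Problem-solving 82 × 0.43 = 35.26
  Customer focus 25 × 0.06 = 1.5
Sum = 72.07
72.07 is ≥ 71 and < 92 → Tier 2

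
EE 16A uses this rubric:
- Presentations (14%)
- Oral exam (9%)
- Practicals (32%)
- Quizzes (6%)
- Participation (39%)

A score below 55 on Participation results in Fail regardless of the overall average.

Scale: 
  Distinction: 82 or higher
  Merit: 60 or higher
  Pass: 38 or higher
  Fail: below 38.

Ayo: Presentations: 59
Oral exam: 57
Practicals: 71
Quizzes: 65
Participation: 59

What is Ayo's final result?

Merit

Participation score 59 ≥ 55: minimum met.
Weighted total:
  Presentations 59 × 0.14 = 8.26
  Oral exam 57 × 0.09 = 5.13
  Practicals 71 × 0.32 = 22.72
  Quizzes 65 × 0.06 = 3.9
  Participation 59 × 0.39 = 23.01
Sum = 63.02
63.02 is ≥ 60 and < 82 → Merit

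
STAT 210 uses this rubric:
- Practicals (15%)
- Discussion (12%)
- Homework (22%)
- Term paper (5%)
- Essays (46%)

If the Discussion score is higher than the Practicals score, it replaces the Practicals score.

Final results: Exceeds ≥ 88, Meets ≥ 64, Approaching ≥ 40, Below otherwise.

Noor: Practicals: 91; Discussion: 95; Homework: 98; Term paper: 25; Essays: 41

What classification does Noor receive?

Meets

Discussion (95) > Practicals (91), so Practicals counts as 95.
Weighted total:
  Practicals 95 × 0.15 = 14.25
  Discussion 95 × 0.12 = 11.4
  Homework 98 × 0.22 = 21.56
  Term paper 25 × 0.05 = 1.25
  Essays 41 × 0.46 = 18.86
Sum = 67.32
67.32 is ≥ 64 and < 88 → Meets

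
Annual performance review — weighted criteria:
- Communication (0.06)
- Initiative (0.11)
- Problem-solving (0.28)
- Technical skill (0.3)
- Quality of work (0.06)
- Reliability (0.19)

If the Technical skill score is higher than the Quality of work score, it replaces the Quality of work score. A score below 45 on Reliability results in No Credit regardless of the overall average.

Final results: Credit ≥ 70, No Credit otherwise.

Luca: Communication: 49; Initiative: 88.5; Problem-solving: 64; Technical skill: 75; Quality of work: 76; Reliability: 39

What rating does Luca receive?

Technical skill (75) ≤ Quality of work (76), so Quality of work stays at 76.
Reliability score 39 < 45: minimum not met.
Weighted total:
  Communication 49 × 0.06 = 2.94
  Initiative 88.5 × 0.11 = 9.735
  Problem-solving 64 × 0.28 = 17.92
  Technical skill 75 × 0.3 = 22.5
  Quality of work 76 × 0.06 = 4.56
  Reliability 39 × 0.19 = 7.41
Sum = 65.065
Because the Reliability minimum was not met, the result is No Credit.

No Credit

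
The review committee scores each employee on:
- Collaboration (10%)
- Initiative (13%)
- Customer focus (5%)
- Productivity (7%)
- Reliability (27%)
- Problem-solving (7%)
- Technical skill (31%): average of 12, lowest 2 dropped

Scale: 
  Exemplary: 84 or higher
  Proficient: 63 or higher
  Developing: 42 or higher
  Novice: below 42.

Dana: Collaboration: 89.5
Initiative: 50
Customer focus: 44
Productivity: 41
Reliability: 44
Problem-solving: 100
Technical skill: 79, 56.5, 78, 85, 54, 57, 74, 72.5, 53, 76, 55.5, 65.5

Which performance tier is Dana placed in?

Developing

Technical skill: drop 53, 54 → average of remaining 10 = 699/10 = 69.9
Weighted total:
  Collaboration 89.5 × 0.1 = 8.95
  Initiative 50 × 0.13 = 6.5
  Customer focus 44 × 0.05 = 2.2
  Productivity 41 × 0.07 = 2.87
  Reliability 44 × 0.27 = 11.88
  Problem-solving 100 × 0.07 = 7
  Technical skill 69.9 × 0.31 = 21.669
Sum = 61.069
61.069 is ≥ 42 and < 63 → Developing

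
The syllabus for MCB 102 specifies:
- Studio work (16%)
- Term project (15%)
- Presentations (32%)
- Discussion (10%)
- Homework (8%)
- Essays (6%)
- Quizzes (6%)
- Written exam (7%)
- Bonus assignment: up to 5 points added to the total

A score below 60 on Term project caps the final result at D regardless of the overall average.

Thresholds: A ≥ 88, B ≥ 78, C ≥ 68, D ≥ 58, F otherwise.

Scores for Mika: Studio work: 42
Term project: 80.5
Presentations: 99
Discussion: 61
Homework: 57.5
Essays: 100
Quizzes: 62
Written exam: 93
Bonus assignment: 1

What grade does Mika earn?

B

Term project score 80.5 ≥ 60: minimum met.
Weighted total:
  Studio work 42 × 0.16 = 6.72
  Term project 80.5 × 0.15 = 12.075
  Presentations 99 × 0.32 = 31.68
  Discussion 61 × 0.1 = 6.1
  Homework 57.5 × 0.08 = 4.6
  Essays 100 × 0.06 = 6
  Quizzes 62 × 0.06 = 3.72
  Written exam 93 × 0.07 = 6.51
Sum = 77.405
Bonus assignment: 77.405 + 1 = 78.405
78.405 is ≥ 78 and < 88 → B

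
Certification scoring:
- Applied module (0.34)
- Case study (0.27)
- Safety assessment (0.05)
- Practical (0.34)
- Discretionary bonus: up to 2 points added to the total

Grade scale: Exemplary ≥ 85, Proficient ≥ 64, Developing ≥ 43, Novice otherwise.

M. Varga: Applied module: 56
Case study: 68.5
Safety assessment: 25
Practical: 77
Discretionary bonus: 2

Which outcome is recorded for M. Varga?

Weighted total:
  Applied module 56 × 0.34 = 19.04
  Case study 68.5 × 0.27 = 18.495
  Safety assessment 25 × 0.05 = 1.25
  Practical 77 × 0.34 = 26.18
Sum = 64.965
Discretionary bonus: 64.965 + 2 = 66.965
66.965 is ≥ 64 and < 85 → Proficient

Proficient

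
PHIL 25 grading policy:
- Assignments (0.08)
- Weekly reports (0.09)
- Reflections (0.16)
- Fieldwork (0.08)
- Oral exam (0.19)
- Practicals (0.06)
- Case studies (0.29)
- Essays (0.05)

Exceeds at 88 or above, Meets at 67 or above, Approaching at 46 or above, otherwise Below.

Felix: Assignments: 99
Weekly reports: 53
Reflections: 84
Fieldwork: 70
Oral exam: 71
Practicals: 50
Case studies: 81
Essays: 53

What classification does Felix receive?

Meets

Weighted total:
  Assignments 99 × 0.08 = 7.92
  Weekly reports 53 × 0.09 = 4.77
  Reflections 84 × 0.16 = 13.44
  Fieldwork 70 × 0.08 = 5.6
  Oral exam 71 × 0.19 = 13.49
  Practicals 50 × 0.06 = 3
  Case studies 81 × 0.29 = 23.49
  Essays 53 × 0.05 = 2.65
Sum = 74.36
74.36 is ≥ 67 and < 88 → Meets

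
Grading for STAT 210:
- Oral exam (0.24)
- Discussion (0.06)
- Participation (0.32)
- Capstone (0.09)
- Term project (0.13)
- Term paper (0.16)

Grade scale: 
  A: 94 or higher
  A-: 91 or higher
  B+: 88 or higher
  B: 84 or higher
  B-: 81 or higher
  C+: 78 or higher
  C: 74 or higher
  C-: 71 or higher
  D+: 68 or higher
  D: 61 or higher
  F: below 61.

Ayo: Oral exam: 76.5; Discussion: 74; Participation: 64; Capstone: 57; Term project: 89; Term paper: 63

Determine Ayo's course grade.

Weighted total:
  Oral exam 76.5 × 0.24 = 18.36
  Discussion 74 × 0.06 = 4.44
  Participation 64 × 0.32 = 20.48
  Capstone 57 × 0.09 = 5.13
  Term project 89 × 0.13 = 11.57
  Term paper 63 × 0.16 = 10.08
Sum = 70.06
70.06 is ≥ 68 and < 71 → D+

D+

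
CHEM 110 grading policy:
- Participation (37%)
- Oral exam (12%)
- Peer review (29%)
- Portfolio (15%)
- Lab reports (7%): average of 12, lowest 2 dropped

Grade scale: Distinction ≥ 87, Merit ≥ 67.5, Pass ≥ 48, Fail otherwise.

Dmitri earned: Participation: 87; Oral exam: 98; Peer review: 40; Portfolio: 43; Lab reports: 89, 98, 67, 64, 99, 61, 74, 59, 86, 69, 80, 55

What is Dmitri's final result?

Lab reports: drop 55, 59 → average of remaining 10 = 787/10 = 78.7
Weighted total:
  Participation 87 × 0.37 = 32.19
  Oral exam 98 × 0.12 = 11.76
  Peer review 40 × 0.29 = 11.6
  Portfolio 43 × 0.15 = 6.45
  Lab reports 78.7 × 0.07 = 5.509
Sum = 67.509
67.509 is ≥ 67.5 and < 87 → Merit

Merit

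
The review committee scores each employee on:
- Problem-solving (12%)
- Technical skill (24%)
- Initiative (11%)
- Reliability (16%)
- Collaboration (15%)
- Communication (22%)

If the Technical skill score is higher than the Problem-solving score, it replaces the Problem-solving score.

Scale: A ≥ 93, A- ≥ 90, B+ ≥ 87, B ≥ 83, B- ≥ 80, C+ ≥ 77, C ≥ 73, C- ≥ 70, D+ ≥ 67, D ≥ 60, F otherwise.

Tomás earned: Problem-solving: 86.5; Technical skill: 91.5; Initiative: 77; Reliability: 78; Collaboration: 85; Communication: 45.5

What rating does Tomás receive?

C

Technical skill (91.5) > Problem-solving (86.5), so Problem-solving counts as 91.5.
Weighted total:
  Problem-solving 91.5 × 0.12 = 10.98
  Technical skill 91.5 × 0.24 = 21.96
  Initiative 77 × 0.11 = 8.47
  Reliability 78 × 0.16 = 12.48
  Collaboration 85 × 0.15 = 12.75
  Communication 45.5 × 0.22 = 10.01
Sum = 76.65
76.65 is ≥ 73 and < 77 → C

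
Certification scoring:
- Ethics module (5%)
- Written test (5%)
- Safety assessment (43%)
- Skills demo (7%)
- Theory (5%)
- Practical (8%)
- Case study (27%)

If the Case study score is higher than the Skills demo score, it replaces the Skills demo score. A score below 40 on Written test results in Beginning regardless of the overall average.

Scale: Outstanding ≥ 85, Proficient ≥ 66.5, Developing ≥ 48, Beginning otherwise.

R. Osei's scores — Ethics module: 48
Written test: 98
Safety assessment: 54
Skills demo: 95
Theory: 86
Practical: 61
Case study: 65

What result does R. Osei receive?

Developing

Case study (65) ≤ Skills demo (95), so Skills demo stays at 95.
Written test score 98 ≥ 40: minimum met.
Weighted total:
  Ethics module 48 × 0.05 = 2.4
  Written test 98 × 0.05 = 4.9
  Safety assessment 54 × 0.43 = 23.22
  Skills demo 95 × 0.07 = 6.65
  Theory 86 × 0.05 = 4.3
  Practical 61 × 0.08 = 4.88
  Case study 65 × 0.27 = 17.55
Sum = 63.9
63.9 is ≥ 48 and < 66.5 → Developing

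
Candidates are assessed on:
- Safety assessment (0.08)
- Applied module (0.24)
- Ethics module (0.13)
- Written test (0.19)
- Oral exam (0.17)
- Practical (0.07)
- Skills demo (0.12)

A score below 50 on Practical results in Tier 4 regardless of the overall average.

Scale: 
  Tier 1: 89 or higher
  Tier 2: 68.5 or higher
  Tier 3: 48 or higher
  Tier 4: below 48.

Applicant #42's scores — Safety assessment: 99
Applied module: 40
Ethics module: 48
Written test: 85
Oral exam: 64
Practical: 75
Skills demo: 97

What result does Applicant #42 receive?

Tier 3

Practical score 75 ≥ 50: minimum met.
Weighted total:
  Safety assessment 99 × 0.08 = 7.92
  Applied module 40 × 0.24 = 9.6
  Ethics module 48 × 0.13 = 6.24
  Written test 85 × 0.19 = 16.15
  Oral exam 64 × 0.17 = 10.88
  Practical 75 × 0.07 = 5.25
  Skills demo 97 × 0.12 = 11.64
Sum = 67.68
67.68 is ≥ 48 and < 68.5 → Tier 3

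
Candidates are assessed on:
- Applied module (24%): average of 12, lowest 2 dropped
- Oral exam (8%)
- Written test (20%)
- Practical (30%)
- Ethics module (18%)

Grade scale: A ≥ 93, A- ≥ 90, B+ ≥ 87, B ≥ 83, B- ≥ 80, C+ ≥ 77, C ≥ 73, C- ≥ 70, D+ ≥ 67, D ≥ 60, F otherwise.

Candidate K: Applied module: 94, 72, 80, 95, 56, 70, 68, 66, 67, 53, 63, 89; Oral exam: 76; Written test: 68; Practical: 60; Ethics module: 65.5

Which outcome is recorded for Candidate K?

D+

Applied module: drop 53, 56 → average of remaining 10 = 764/10 = 76.4
Weighted total:
  Applied module 76.4 × 0.24 = 18.336
  Oral exam 76 × 0.08 = 6.08
  Written test 68 × 0.2 = 13.6
  Practical 60 × 0.3 = 18
  Ethics module 65.5 × 0.18 = 11.79
Sum = 67.806
67.806 is ≥ 67 and < 70 → D+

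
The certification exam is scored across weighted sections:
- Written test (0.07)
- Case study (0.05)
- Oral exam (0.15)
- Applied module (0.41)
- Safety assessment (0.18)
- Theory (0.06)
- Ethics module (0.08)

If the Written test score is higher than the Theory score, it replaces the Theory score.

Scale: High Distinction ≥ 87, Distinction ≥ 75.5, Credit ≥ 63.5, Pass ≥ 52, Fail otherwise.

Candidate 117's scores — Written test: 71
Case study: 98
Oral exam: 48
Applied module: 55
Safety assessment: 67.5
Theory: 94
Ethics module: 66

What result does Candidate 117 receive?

Pass

Written test (71) ≤ Theory (94), so Theory stays at 94.
Weighted total:
  Written test 71 × 0.07 = 4.97
  Case study 98 × 0.05 = 4.9
  Oral exam 48 × 0.15 = 7.2
  Applied module 55 × 0.41 = 22.55
  Safety assessment 67.5 × 0.18 = 12.15
  Theory 94 × 0.06 = 5.64
  Ethics module 66 × 0.08 = 5.28
Sum = 62.69
62.69 is ≥ 52 and < 63.5 → Pass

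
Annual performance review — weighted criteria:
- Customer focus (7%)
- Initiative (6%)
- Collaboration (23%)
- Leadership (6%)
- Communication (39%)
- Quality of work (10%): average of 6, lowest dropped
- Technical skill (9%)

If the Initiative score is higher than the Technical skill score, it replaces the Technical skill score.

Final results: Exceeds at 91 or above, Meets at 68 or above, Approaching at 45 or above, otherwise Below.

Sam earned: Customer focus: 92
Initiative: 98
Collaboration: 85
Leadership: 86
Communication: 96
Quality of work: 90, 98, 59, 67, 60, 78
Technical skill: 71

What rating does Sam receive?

Quality of work: drop 59 → average of remaining 5 = 393/5 = 78.6
Initiative (98) > Technical skill (71), so Technical skill counts as 98.
Weighted total:
  Customer focus 92 × 0.07 = 6.44
  Initiative 98 × 0.06 = 5.88
  Collaboration 85 × 0.23 = 19.55
  Leadership 86 × 0.06 = 5.16
  Communication 96 × 0.39 = 37.44
  Quality of work 78.6 × 0.1 = 7.86
  Technical skill 98 × 0.09 = 8.82
Sum = 91.15
91.15 ≥ 91 → Exceeds

Exceeds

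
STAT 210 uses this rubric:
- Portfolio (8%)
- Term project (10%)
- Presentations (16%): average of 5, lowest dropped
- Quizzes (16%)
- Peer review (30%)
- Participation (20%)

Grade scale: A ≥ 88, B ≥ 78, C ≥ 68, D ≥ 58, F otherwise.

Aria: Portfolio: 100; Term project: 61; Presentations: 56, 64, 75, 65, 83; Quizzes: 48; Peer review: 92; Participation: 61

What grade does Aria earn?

C

Presentations: drop 56 → average of remaining 4 = 287/4 = 71.75
Weighted total:
  Portfolio 100 × 0.08 = 8
  Term project 61 × 0.1 = 6.1
  Presentations 71.75 × 0.16 = 11.48
  Quizzes 48 × 0.16 = 7.68
  Peer review 92 × 0.3 = 27.6
  Participation 61 × 0.2 = 12.2
Sum = 73.06
73.06 is ≥ 68 and < 78 → C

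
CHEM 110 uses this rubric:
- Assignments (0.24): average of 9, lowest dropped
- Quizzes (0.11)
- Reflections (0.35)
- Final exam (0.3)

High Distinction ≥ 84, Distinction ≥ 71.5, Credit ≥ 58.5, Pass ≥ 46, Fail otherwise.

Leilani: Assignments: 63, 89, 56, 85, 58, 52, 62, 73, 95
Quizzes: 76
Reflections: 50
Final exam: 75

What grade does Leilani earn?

Credit

Assignments: drop 52 → average of remaining 8 = 581/8 = 72.625
Weighted total:
  Assignments 72.625 × 0.24 = 17.43
  Quizzes 76 × 0.11 = 8.36
  Reflections 50 × 0.35 = 17.5
  Final exam 75 × 0.3 = 22.5
Sum = 65.79
65.79 is ≥ 58.5 and < 71.5 → Credit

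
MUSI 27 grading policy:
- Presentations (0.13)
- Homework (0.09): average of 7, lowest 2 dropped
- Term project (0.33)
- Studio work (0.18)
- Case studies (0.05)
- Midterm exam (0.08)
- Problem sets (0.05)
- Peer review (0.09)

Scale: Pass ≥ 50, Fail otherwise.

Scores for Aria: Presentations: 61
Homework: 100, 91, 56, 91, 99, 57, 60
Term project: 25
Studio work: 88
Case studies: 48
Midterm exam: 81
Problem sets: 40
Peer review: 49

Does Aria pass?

Pass

Homework: drop 56, 57 → average of remaining 5 = 441/5 = 88.2
Weighted total:
  Presentations 61 × 0.13 = 7.93
  Homework 88.2 × 0.09 = 7.938
  Term project 25 × 0.33 = 8.25
  Studio work 88 × 0.18 = 15.84
  Case studies 48 × 0.05 = 2.4
  Midterm exam 81 × 0.08 = 6.48
  Problem sets 40 × 0.05 = 2
  Peer review 49 × 0.09 = 4.41
Sum = 55.248
55.248 ≥ 50 → Pass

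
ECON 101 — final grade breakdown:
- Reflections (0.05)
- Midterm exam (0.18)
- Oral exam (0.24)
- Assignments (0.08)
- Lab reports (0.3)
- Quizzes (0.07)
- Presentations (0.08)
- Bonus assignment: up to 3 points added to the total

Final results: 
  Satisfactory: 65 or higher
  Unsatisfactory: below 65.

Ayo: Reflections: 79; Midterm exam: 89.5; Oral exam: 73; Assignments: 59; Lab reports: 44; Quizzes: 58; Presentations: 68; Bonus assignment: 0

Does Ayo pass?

Weighted total:
  Reflections 79 × 0.05 = 3.95
  Midterm exam 89.5 × 0.18 = 16.11
  Oral exam 73 × 0.24 = 17.52
  Assignments 59 × 0.08 = 4.72
  Lab reports 44 × 0.3 = 13.2
  Quizzes 58 × 0.07 = 4.06
  Presentations 68 × 0.08 = 5.44
Sum = 65
Bonus assignment: 65 + 0 = 65
65 ≥ 65 → Satisfactory

Satisfactory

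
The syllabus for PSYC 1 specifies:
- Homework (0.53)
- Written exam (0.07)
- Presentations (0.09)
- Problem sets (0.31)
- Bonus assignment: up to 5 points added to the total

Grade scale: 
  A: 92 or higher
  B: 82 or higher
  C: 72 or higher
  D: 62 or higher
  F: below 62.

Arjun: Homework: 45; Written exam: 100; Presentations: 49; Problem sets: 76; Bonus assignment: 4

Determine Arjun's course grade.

D

Weighted total:
  Homework 45 × 0.53 = 23.85
  Written exam 100 × 0.07 = 7
  Presentations 49 × 0.09 = 4.41
  Problem sets 76 × 0.31 = 23.56
Sum = 58.82
Bonus assignment: 58.82 + 4 = 62.82
62.82 is ≥ 62 and < 72 → D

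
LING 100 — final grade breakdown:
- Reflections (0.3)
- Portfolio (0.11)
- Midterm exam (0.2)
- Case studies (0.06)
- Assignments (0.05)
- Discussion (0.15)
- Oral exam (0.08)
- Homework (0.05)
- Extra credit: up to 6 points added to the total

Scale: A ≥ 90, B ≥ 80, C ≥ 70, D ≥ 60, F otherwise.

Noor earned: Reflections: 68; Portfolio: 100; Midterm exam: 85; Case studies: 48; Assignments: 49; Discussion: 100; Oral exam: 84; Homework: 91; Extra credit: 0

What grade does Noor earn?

Weighted total:
  Reflections 68 × 0.3 = 20.4
  Portfolio 100 × 0.11 = 11
  Midterm exam 85 × 0.2 = 17
  Case studies 48 × 0.06 = 2.88
  Assignments 49 × 0.05 = 2.45
  Discussion 100 × 0.15 = 15
  Oral exam 84 × 0.08 = 6.72
  Homework 91 × 0.05 = 4.55
Sum = 80
Extra credit: 80 + 0 = 80
80 is ≥ 80 and < 90 → B

B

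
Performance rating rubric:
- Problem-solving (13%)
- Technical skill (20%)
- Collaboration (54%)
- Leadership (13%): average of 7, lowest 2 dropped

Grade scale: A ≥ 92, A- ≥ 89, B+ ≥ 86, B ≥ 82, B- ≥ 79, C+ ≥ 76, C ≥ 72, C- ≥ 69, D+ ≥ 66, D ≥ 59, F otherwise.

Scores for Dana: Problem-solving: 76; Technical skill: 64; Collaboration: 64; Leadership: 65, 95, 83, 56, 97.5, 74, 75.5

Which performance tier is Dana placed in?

Leadership: drop 56, 65 → average of remaining 5 = 425/5 = 85
Weighted total:
  Problem-solving 76 × 0.13 = 9.88
  Technical skill 64 × 0.2 = 12.8
  Collaboration 64 × 0.54 = 34.56
  Leadership 85 × 0.13 = 11.05
Sum = 68.29
68.29 is ≥ 66 and < 69 → D+

D+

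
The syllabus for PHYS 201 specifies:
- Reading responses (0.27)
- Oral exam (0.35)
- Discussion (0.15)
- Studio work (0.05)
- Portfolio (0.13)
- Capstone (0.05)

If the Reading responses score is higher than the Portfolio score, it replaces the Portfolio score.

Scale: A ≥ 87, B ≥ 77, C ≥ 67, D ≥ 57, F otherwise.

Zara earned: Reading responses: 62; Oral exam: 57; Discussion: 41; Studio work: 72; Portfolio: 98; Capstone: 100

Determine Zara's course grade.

D

Reading responses (62) ≤ Portfolio (98), so Portfolio stays at 98.
Weighted total:
  Reading responses 62 × 0.27 = 16.74
  Oral exam 57 × 0.35 = 19.95
  Discussion 41 × 0.15 = 6.15
  Studio work 72 × 0.05 = 3.6
  Portfolio 98 × 0.13 = 12.74
  Capstone 100 × 0.05 = 5
Sum = 64.18
64.18 is ≥ 57 and < 67 → D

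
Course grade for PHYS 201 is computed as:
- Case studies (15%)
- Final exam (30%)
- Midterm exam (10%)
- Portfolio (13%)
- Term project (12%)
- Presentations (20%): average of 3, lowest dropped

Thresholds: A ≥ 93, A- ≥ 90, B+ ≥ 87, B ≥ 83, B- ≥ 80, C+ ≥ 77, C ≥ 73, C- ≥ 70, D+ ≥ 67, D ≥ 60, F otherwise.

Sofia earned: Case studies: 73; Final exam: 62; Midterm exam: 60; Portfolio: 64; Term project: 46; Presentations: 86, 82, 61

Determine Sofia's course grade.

Presentations: drop 61 → average of remaining 2 = 168/2 = 84
Weighted total:
  Case studies 73 × 0.15 = 10.95
  Final exam 62 × 0.3 = 18.6
  Midterm exam 60 × 0.1 = 6
  Portfolio 64 × 0.13 = 8.32
  Term project 46 × 0.12 = 5.52
  Presentations 84 × 0.2 = 16.8
Sum = 66.19
66.19 is ≥ 60 and < 67 → D

D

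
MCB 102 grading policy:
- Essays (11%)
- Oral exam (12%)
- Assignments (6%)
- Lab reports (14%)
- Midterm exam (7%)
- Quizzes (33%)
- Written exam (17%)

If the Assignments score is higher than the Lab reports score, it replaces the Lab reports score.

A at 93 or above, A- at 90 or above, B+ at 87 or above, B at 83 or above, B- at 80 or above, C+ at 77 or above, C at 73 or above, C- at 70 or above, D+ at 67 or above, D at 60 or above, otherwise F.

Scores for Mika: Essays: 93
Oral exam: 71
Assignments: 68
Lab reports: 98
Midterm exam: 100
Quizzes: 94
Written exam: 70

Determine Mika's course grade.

B

Assignments (68) ≤ Lab reports (98), so Lab reports stays at 98.
Weighted total:
  Essays 93 × 0.11 = 10.23
  Oral exam 71 × 0.12 = 8.52
  Assignments 68 × 0.06 = 4.08
  Lab reports 98 × 0.14 = 13.72
  Midterm exam 100 × 0.07 = 7
  Quizzes 94 × 0.33 = 31.02
  Written exam 70 × 0.17 = 11.9
Sum = 86.47
86.47 is ≥ 83 and < 87 → B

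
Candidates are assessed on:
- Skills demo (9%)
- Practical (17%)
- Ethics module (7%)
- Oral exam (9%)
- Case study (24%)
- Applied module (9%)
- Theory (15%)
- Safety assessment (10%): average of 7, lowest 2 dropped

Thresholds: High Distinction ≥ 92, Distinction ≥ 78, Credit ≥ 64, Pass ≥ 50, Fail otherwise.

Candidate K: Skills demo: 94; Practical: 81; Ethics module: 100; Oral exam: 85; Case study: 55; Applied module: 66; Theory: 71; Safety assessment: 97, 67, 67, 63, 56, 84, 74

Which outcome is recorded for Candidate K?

Safety assessment: drop 56, 63 → average of remaining 5 = 389/5 = 77.8
Weighted total:
  Skills demo 94 × 0.09 = 8.46
  Practical 81 × 0.17 = 13.77
  Ethics module 100 × 0.07 = 7
  Oral exam 85 × 0.09 = 7.65
  Case study 55 × 0.24 = 13.2
  Applied module 66 × 0.09 = 5.94
  Theory 71 × 0.15 = 10.65
  Safety assessment 77.8 × 0.1 = 7.78
Sum = 74.45
74.45 is ≥ 64 and < 78 → Credit

Credit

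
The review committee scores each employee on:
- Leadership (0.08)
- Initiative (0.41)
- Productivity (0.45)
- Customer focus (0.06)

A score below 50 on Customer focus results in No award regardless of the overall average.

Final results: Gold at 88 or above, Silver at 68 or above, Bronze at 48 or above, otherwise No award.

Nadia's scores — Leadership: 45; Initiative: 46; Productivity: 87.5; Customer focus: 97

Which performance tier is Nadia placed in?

Bronze

Customer focus score 97 ≥ 50: minimum met.
Weighted total:
  Leadership 45 × 0.08 = 3.6
  Initiative 46 × 0.41 = 18.86
  Productivity 87.5 × 0.45 = 39.375
  Customer focus 97 × 0.06 = 5.82
Sum = 67.655
67.655 is ≥ 48 and < 68 → Bronze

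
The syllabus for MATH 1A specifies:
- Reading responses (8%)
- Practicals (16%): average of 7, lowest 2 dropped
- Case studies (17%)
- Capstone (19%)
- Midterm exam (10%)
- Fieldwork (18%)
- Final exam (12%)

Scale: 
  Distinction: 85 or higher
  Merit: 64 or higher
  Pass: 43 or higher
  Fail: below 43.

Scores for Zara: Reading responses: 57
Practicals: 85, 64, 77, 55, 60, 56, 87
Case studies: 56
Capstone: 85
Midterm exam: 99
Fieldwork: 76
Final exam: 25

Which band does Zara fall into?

Merit

Practicals: drop 55, 56 → average of remaining 5 = 373/5 = 74.6
Weighted total:
  Reading responses 57 × 0.08 = 4.56
  Practicals 74.6 × 0.16 = 11.936
  Case studies 56 × 0.17 = 9.52
  Capstone 85 × 0.19 = 16.15
  Midterm exam 99 × 0.1 = 9.9
  Fieldwork 76 × 0.18 = 13.68
  Final exam 25 × 0.12 = 3
Sum = 68.746
68.746 is ≥ 64 and < 85 → Merit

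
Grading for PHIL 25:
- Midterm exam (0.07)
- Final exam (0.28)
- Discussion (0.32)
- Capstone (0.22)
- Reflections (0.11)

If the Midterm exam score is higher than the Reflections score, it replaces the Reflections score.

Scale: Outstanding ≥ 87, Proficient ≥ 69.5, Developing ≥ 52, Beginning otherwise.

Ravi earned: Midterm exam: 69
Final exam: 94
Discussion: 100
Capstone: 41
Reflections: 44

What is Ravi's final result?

Midterm exam (69) > Reflections (44), so Reflections counts as 69.
Weighted total:
  Midterm exam 69 × 0.07 = 4.83
  Final exam 94 × 0.28 = 26.32
  Discussion 100 × 0.32 = 32
  Capstone 41 × 0.22 = 9.02
  Reflections 69 × 0.11 = 7.59
Sum = 79.76
79.76 is ≥ 69.5 and < 87 → Proficient

Proficient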